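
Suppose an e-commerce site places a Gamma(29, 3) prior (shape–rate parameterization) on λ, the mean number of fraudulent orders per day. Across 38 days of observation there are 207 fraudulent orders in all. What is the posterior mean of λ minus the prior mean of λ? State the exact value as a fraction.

Total count 207 over total exposure 38 days.
The Gamma prior is conjugate for the Poisson rate, so λ | data ~ Gamma(29+207, 3+38) = Gamma(236, 41).
Posterior mean = 236/41 = 236/41; prior mean = 29/3 = 29/3. Difference = 236/41 − 29/3 = -481/123.

-481/123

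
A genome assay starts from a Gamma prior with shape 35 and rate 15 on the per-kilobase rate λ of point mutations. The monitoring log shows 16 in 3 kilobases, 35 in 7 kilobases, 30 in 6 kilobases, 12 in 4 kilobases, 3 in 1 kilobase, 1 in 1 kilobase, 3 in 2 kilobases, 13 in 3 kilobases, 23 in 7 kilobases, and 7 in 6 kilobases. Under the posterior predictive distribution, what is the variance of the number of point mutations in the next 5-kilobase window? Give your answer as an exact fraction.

2136/121

Total count: 16 + 35 + 30 + 12 + 3 + 1 + 3 + 13 + 23 + 7 = 143.
Total exposure: 3 + 7 + 6 + 4 + 1 + 1 + 2 + 3 + 7 + 6 = 40 kilobases.
Posterior: α' = 35 + 143 = 178, β' = 15 + 40 = 55.
The posterior predictive for a window of length T is Negative Binomial with variance T·α'·(β'+T)/β'² = 5·178·60/3025 = 2136/121.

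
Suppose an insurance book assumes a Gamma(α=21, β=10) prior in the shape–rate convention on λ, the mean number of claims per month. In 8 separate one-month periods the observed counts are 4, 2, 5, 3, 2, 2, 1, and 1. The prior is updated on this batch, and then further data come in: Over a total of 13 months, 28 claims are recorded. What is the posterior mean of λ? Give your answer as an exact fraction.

69/31

Total count: 4 + 2 + 5 + 3 + 2 + 2 + 1 + 1 = 20.
Total exposure: 8 months.
After the first batch: Gamma(21 + 20, 10 + 8) = Gamma(41, 18).
Total count 28 over total exposure 13 months.
After the second batch: Gamma(41 + 28, 18 + 13) = Gamma(69, 31).
Posterior mean = α'/β' = 69/31.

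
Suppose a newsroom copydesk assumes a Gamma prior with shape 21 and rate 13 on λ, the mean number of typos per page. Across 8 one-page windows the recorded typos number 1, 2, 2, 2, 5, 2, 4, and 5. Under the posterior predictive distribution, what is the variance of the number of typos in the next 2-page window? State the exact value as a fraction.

2024/441

Total count: 1 + 2 + 2 + 2 + 5 + 2 + 4 + 5 = 23.
Total exposure: 8 pages.
By Gamma–Poisson conjugacy, the posterior is Gamma(α + Σx, β + Σt) = Gamma(21 + 23, 13 + 8) = Gamma(44, 21).
The posterior predictive for a window of length T is Negative Binomial with variance T·α'·(β'+T)/β'² = 2·44·23/441 = 2024/441.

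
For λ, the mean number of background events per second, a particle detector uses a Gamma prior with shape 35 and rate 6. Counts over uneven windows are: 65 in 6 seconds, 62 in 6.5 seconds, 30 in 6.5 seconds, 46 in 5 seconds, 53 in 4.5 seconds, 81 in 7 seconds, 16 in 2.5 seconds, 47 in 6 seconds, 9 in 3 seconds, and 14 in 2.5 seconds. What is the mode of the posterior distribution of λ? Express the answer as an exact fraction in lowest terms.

914/111

Total count: 65 + 62 + 30 + 46 + 53 + 81 + 16 + 47 + 9 + 14 = 423.
Total exposure: 6 + 6.5 + 6.5 + 5 + 4.5 + 7 + 2.5 + 6 + 3 + 2.5 = 49.5 seconds.
Gamma(α, β) with Poisson data over total exposure Σt gives posterior Gamma(α+Σx, β+Σt) = Gamma(458, 111/2).
Posterior mode = (α'−1)/β' = 457/(111/2) = 914/111.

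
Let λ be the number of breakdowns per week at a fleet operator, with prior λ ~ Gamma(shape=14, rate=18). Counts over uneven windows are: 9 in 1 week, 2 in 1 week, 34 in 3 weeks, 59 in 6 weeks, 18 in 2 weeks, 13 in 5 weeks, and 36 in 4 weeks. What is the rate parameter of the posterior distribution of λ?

Total count: 9 + 2 + 34 + 59 + 18 + 13 + 36 = 171.
Total exposure: 1 + 1 + 3 + 6 + 2 + 5 + 4 = 22 weeks.
Posterior: α' = 14 + 171 = 185, β' = 18 + 22 = 40.

40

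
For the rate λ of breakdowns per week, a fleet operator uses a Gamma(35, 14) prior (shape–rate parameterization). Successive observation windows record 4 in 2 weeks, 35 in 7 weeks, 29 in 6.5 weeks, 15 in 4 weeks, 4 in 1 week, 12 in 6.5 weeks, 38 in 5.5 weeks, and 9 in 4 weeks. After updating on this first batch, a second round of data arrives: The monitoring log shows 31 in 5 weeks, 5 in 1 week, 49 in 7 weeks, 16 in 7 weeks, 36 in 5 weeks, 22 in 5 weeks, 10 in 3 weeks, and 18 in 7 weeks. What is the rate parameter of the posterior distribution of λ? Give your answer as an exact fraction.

Total count: 4 + 35 + 29 + 15 + 4 + 12 + 38 + 9 = 146.
Total exposure: 2 + 7 + 6.5 + 4 + 1 + 6.5 + 5.5 + 4 = 36.5 weeks.
After the first batch: Gamma(35 + 146, 14 + 36.5) = Gamma(181, 101/2).
Total count: 31 + 5 + 49 + 16 + 36 + 22 + 10 + 18 = 187.
Total exposure: 5 + 1 + 7 + 7 + 5 + 5 + 3 + 7 = 40 weeks.
After the second batch: Gamma(181 + 187, 101/2 + 40) = Gamma(368, 181/2).

181/2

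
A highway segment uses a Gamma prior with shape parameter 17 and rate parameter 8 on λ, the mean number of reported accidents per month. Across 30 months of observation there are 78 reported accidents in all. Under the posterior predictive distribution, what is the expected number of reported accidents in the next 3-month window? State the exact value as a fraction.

15/2

Total count 78 over total exposure 30 months.
Conjugate update: add total count to the shape and total exposure to the rate, giving Gamma(95, 38).
Predictive mean over a 3-month window = T·E[λ|data] = 3·95/38 = 15/2.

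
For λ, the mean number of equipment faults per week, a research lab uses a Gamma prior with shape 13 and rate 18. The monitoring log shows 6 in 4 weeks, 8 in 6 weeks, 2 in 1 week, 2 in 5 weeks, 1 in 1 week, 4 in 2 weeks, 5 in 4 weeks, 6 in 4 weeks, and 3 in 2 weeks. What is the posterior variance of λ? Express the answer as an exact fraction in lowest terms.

Total count: 6 + 8 + 2 + 2 + 1 + 4 + 5 + 6 + 3 = 37.
Total exposure: 4 + 6 + 1 + 5 + 1 + 2 + 4 + 4 + 2 = 29 weeks.
Gamma(α, β) with Poisson data over total exposure Σt gives posterior Gamma(α+Σx, β+Σt) = Gamma(50, 47).
Posterior variance = α'/β'² = 50/2209.

50/2209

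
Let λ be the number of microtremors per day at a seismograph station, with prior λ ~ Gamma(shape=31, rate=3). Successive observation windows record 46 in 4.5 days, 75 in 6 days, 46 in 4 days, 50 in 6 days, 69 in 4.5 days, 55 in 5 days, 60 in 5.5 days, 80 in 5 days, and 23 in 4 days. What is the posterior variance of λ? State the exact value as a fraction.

Total count: 46 + 75 + 46 + 50 + 69 + 55 + 60 + 80 + 23 = 504.
Total exposure: 4.5 + 6 + 4 + 6 + 4.5 + 5 + 5.5 + 5 + 4 = 44.5 days.
Conjugate update: add total count to the shape and total exposure to the rate, giving Gamma(535, 95/2).
Posterior variance = α'/β'² = 535/(9025/4) = 428/1805.

428/1805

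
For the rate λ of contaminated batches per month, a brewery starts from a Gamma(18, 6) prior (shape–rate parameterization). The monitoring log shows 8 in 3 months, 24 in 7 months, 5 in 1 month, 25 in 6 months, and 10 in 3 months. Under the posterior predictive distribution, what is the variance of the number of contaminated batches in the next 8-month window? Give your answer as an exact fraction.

Total count: 8 + 24 + 5 + 25 + 10 = 72.
Total exposure: 3 + 7 + 1 + 6 + 3 = 20 months.
By Gamma–Poisson conjugacy, the posterior is Gamma(α + Σx, β + Σt) = Gamma(18 + 72, 6 + 20) = Gamma(90, 26).
The posterior predictive for a window of length T is Negative Binomial with variance T·α'·(β'+T)/β'² = 8·90·34/676 = 6120/169.

6120/169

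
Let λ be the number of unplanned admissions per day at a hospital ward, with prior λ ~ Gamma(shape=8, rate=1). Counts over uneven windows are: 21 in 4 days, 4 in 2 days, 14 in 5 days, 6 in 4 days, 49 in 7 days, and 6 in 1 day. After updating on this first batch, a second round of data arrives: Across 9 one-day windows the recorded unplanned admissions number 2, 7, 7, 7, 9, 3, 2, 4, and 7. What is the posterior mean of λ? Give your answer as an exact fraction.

52/11

Total count: 21 + 4 + 14 + 6 + 49 + 6 = 100.
Total exposure: 4 + 2 + 5 + 4 + 7 + 1 = 23 days.
After the first batch: Gamma(8 + 100, 1 + 23) = Gamma(108, 24).
Total count: 2 + 7 + 7 + 7 + 9 + 3 + 2 + 4 + 7 = 48.
Total exposure: 9 days.
After the second batch: Gamma(108 + 48, 24 + 9) = Gamma(156, 33).
Posterior mean = α'/β' = 156/33 = 52/11.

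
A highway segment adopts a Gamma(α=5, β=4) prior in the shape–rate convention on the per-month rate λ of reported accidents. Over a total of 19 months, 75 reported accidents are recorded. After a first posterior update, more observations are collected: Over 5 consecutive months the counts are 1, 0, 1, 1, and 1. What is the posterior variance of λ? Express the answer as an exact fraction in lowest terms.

Total count 75 over total exposure 19 months.
After the first batch: Gamma(5 + 75, 4 + 19) = Gamma(80, 23).
Total count: 1 + 0 + 1 + 1 + 1 = 4.
Total exposure: 5 months.
After the second batch: Gamma(80 + 4, 23 + 5) = Gamma(84, 28).
Posterior variance = α'/β'² = 84/784 = 3/28.

3/28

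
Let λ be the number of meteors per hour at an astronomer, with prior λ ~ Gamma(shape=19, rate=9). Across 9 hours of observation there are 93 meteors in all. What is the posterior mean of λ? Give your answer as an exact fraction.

Total count 93 over total exposure 9 hours.
The Gamma prior is conjugate for the Poisson rate, so λ | data ~ Gamma(19+93, 9+9) = Gamma(112, 18).
Posterior mean = α'/β' = 112/18 = 56/9.

56/9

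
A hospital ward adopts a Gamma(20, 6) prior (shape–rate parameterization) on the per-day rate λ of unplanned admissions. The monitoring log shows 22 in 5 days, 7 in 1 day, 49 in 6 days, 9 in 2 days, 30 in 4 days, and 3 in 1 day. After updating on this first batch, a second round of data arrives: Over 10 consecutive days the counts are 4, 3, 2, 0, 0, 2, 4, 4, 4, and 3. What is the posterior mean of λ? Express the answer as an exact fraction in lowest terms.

166/35

Total count: 22 + 7 + 49 + 9 + 30 + 3 = 120.
Total exposure: 5 + 1 + 6 + 2 + 4 + 1 = 19 days.
After the first batch: Gamma(20 + 120, 6 + 19) = Gamma(140, 25).
Total count: 4 + 3 + 2 + 0 + 0 + 2 + 4 + 4 + 4 + 3 = 26.
Total exposure: 10 days.
After the second batch: Gamma(140 + 26, 25 + 10) = Gamma(166, 35).
Posterior mean = α'/β' = 166/35.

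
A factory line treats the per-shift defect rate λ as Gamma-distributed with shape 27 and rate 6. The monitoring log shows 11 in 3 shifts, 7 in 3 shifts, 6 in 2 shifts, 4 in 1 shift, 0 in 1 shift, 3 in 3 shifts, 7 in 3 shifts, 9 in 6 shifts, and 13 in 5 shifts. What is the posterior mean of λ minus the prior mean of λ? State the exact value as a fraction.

Total count: 11 + 7 + 6 + 4 + 0 + 3 + 7 + 9 + 13 = 60.
Total exposure: 3 + 3 + 2 + 1 + 1 + 3 + 3 + 6 + 5 = 27 shifts.
Gamma(α, β) with Poisson data over total exposure Σt gives posterior Gamma(α+Σx, β+Σt) = Gamma(87, 33).
Posterior mean = 87/33 = 29/11; prior mean = 27/6 = 9/2. Difference = 29/11 − 9/2 = -41/22.

-41/22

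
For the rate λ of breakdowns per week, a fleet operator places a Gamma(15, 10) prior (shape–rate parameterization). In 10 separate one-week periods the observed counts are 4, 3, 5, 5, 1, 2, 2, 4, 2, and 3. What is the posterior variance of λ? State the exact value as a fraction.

Total count: 4 + 3 + 5 + 5 + 1 + 2 + 2 + 4 + 2 + 3 = 31.
Total exposure: 10 weeks.
Posterior: α' = 15 + 31 = 46, β' = 10 + 10 = 20.
Posterior variance = α'/β'² = 46/400 = 23/200.

23/200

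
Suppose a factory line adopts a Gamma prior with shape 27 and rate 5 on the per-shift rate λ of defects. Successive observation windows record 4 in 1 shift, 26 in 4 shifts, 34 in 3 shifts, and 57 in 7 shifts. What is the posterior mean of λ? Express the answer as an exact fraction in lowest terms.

Total count: 4 + 26 + 34 + 57 = 121.
Total exposure: 1 + 4 + 3 + 7 = 15 shifts.
The Gamma prior is conjugate for the Poisson rate, so λ | data ~ Gamma(27+121, 5+15) = Gamma(148, 20).
Posterior mean = α'/β' = 148/20 = 37/5.

37/5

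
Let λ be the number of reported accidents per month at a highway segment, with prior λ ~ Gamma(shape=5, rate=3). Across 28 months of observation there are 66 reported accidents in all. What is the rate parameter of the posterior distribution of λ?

Total count 66 over total exposure 28 months.
Gamma(α, β) with Poisson data over total exposure Σt gives posterior Gamma(α+Σx, β+Σt) = Gamma(71, 31).

31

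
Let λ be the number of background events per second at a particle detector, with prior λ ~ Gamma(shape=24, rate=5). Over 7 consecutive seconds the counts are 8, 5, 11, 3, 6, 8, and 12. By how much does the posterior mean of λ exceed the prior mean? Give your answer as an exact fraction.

Total count: 8 + 5 + 11 + 3 + 6 + 8 + 12 = 53.
Total exposure: 7 seconds.
Conjugate update: add total count to the shape and total exposure to the rate, giving Gamma(77, 12).
Posterior mean = 77/12 = 77/12; prior mean = 24/5 = 24/5. Difference = 77/12 − 24/5 = 97/60.

97/60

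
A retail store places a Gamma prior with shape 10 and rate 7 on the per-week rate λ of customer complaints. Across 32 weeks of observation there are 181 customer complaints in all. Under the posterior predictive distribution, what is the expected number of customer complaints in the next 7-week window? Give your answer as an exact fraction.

Total count 181 over total exposure 32 weeks.
Gamma(α, β) with Poisson data over total exposure Σt gives posterior Gamma(α+Σx, β+Σt) = Gamma(191, 39).
Predictive mean over a 7-week window = T·E[λ|data] = 7·191/39 = 1337/39.

1337/39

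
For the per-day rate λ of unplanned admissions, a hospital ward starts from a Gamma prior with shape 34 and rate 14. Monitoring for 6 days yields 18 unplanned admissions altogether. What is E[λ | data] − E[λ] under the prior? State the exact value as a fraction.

Total count 18 over total exposure 6 days.
Posterior: α' = 34 + 18 = 52, β' = 14 + 6 = 20.
Posterior mean = 52/20 = 13/5; prior mean = 34/14 = 17/7. Difference = 13/5 − 17/7 = 6/35.

6/35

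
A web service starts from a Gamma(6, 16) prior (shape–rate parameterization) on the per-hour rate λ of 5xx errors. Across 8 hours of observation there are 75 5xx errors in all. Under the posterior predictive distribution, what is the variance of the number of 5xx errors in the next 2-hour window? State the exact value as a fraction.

117/16

Total count 75 over total exposure 8 hours.
Posterior: α' = 6 + 75 = 81, β' = 16 + 8 = 24.
The posterior predictive for a window of length T is Negative Binomial with variance T·α'·(β'+T)/β'² = 2·81·26/576 = 117/16.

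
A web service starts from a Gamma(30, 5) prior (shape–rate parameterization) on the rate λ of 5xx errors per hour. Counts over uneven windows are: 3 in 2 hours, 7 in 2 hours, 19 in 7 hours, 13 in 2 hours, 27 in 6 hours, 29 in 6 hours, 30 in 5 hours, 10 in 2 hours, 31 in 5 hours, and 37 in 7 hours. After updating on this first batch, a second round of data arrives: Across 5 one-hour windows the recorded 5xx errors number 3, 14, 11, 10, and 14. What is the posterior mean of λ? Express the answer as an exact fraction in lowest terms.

Total count: 3 + 7 + 19 + 13 + 27 + 29 + 30 + 10 + 31 + 37 = 206.
Total exposure: 2 + 2 + 7 + 2 + 6 + 6 + 5 + 2 + 5 + 7 = 44 hours.
After the first batch: Gamma(30 + 206, 5 + 44) = Gamma(236, 49).
Total count: 3 + 14 + 11 + 10 + 14 = 52.
Total exposure: 5 hours.
After the second batch: Gamma(236 + 52, 49 + 5) = Gamma(288, 54).
Posterior mean = α'/β' = 288/54 = 16/3.

16/3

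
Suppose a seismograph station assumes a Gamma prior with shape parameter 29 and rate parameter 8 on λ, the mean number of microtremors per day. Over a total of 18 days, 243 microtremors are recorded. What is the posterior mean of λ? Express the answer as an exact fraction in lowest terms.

Total count 243 over total exposure 18 days.
The Gamma prior is conjugate for the Poisson rate, so λ | data ~ Gamma(29+243, 8+18) = Gamma(272, 26).
Posterior mean = α'/β' = 272/26 = 136/13.

136/13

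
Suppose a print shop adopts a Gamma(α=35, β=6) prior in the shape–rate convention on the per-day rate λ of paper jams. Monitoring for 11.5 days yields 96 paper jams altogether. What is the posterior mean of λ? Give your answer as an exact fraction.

262/35

Total count 96 over total exposure 11.5 days.
Conjugate update: add total count to the shape and total exposure to the rate, giving Gamma(131, 35/2).
Posterior mean = α'/β' = 131/(35/2) = 262/35.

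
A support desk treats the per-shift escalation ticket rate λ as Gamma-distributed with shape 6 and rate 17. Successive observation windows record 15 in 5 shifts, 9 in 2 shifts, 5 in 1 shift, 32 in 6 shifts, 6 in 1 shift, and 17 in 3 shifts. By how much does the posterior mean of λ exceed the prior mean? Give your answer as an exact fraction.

264/119

Total count: 15 + 9 + 5 + 32 + 6 + 17 = 84.
Total exposure: 5 + 2 + 1 + 6 + 1 + 3 = 18 shifts.
By Gamma–Poisson conjugacy, the posterior is Gamma(α + Σx, β + Σt) = Gamma(6 + 84, 17 + 18) = Gamma(90, 35).
Posterior mean = 90/35 = 18/7; prior mean = 6/17 = 6/17. Difference = 18/7 − 6/17 = 264/119.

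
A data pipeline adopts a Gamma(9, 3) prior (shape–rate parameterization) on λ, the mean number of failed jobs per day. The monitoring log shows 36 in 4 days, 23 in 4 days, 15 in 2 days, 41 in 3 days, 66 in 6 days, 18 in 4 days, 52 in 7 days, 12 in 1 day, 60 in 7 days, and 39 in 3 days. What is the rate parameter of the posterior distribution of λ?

44

Total count: 36 + 23 + 15 + 41 + 66 + 18 + 52 + 12 + 60 + 39 = 362.
Total exposure: 4 + 4 + 2 + 3 + 6 + 4 + 7 + 1 + 7 + 3 = 41 days.
Conjugate update: add total count to the shape and total exposure to the rate, giving Gamma(371, 44).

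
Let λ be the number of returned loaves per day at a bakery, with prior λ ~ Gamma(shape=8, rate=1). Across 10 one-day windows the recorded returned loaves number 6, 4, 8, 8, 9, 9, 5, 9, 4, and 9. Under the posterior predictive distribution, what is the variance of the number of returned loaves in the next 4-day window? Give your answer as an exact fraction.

Total count: 6 + 4 + 8 + 8 + 9 + 9 + 5 + 9 + 4 + 9 = 71.
Total exposure: 10 days.
Gamma(α, β) with Poisson data over total exposure Σt gives posterior Gamma(α+Σx, β+Σt) = Gamma(79, 11).
The posterior predictive for a window of length T is Negative Binomial with variance T·α'·(β'+T)/β'² = 4·79·15/121 = 4740/121.

4740/121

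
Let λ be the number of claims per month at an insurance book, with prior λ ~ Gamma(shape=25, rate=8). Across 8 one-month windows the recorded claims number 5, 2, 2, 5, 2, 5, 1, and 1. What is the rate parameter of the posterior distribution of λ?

16

Total count: 5 + 2 + 2 + 5 + 2 + 5 + 1 + 1 = 23.
Total exposure: 8 months.
Posterior: α' = 25 + 23 = 48, β' = 8 + 8 = 16.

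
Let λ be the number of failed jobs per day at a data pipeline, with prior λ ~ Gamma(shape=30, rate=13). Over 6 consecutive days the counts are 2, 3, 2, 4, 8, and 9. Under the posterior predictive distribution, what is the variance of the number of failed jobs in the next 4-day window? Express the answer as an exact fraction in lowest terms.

5336/361

Total count: 2 + 3 + 2 + 4 + 8 + 9 = 28.
Total exposure: 6 days.
Posterior: α' = 30 + 28 = 58, β' = 13 + 6 = 19.
The posterior predictive for a window of length T is Negative Binomial with variance T·α'·(β'+T)/β'² = 4·58·23/361 = 5336/361.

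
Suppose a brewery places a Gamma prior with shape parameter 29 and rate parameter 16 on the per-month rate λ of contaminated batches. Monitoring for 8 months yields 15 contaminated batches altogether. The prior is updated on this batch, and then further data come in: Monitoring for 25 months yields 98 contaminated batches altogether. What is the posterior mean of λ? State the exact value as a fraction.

142/49

Total count 15 over total exposure 8 months.
After the first batch: Gamma(29 + 15, 16 + 8) = Gamma(44, 24).
Total count 98 over total exposure 25 months.
After the second batch: Gamma(44 + 98, 24 + 25) = Gamma(142, 49).
Posterior mean = α'/β' = 142/49.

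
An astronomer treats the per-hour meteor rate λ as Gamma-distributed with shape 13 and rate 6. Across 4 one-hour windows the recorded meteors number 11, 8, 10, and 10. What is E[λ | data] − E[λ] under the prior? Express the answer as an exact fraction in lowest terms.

91/30

Total count: 11 + 8 + 10 + 10 = 39.
Total exposure: 4 hours.
Conjugate update: add total count to the shape and total exposure to the rate, giving Gamma(52, 10).
Posterior mean = 52/10 = 26/5; prior mean = 13/6 = 13/6. Difference = 26/5 − 13/6 = 91/30.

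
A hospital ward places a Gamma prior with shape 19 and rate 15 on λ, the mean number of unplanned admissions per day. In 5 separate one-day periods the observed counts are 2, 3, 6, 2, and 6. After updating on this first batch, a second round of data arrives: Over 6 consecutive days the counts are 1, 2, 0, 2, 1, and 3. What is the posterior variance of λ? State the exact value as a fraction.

47/676

Total count: 2 + 3 + 6 + 2 + 6 = 19.
Total exposure: 5 days.
After the first batch: Gamma(19 + 19, 15 + 5) = Gamma(38, 20).
Total count: 1 + 2 + 0 + 2 + 1 + 3 = 9.
Total exposure: 6 days.
After the second batch: Gamma(38 + 9, 20 + 6) = Gamma(47, 26).
Posterior variance = α'/β'² = 47/676.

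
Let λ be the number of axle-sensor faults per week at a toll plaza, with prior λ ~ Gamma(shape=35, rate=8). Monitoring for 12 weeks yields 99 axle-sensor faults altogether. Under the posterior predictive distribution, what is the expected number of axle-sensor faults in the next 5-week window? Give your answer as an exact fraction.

67/2

Total count 99 over total exposure 12 weeks.
Conjugate update: add total count to the shape and total exposure to the rate, giving Gamma(134, 20).
Predictive mean over a 5-week window = T·E[λ|data] = 5·134/20 = 67/2.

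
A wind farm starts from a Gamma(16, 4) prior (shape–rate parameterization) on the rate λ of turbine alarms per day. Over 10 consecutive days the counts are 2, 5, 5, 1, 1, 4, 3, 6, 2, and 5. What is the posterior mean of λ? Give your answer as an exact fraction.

25/7

Total count: 2 + 5 + 5 + 1 + 1 + 4 + 3 + 6 + 2 + 5 = 34.
Total exposure: 10 days.
Gamma(α, β) with Poisson data over total exposure Σt gives posterior Gamma(α+Σx, β+Σt) = Gamma(50, 14).
Posterior mean = α'/β' = 50/14 = 25/7.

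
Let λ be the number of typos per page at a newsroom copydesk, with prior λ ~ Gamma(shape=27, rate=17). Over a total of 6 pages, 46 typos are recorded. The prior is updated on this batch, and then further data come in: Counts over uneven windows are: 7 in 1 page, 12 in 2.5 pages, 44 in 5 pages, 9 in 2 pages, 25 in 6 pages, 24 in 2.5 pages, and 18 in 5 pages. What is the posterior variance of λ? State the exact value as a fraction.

212/2209

Total count 46 over total exposure 6 pages.
After the first batch: Gamma(27 + 46, 17 + 6) = Gamma(73, 23).
Total count: 7 + 12 + 44 + 9 + 25 + 24 + 18 = 139.
Total exposure: 1 + 2.5 + 5 + 2 + 6 + 2.5 + 5 = 24 pages.
After the second batch: Gamma(73 + 139, 23 + 24) = Gamma(212, 47).
Posterior variance = α'/β'² = 212/2209.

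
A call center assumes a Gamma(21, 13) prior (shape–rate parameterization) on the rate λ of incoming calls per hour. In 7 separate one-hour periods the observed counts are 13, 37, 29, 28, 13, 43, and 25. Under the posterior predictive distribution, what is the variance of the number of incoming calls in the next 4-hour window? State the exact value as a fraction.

Total count: 13 + 37 + 29 + 28 + 13 + 43 + 25 = 188.
Total exposure: 7 hours.
By Gamma–Poisson conjugacy, the posterior is Gamma(α + Σx, β + Σt) = Gamma(21 + 188, 13 + 7) = Gamma(209, 20).
The posterior predictive for a window of length T is Negative Binomial with variance T·α'·(β'+T)/β'² = 4·209·24/400 = 1254/25.

1254/25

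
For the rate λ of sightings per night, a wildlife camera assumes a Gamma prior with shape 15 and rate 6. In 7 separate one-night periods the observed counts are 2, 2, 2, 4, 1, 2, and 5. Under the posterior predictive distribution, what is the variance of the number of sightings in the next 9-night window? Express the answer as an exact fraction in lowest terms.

6534/169

Total count: 2 + 2 + 2 + 4 + 1 + 2 + 5 = 18.
Total exposure: 7 nights.
Gamma(α, β) with Poisson data over total exposure Σt gives posterior Gamma(α+Σx, β+Σt) = Gamma(33, 13).
The posterior predictive for a window of length T is Negative Binomial with variance T·α'·(β'+T)/β'² = 9·33·22/169 = 6534/169.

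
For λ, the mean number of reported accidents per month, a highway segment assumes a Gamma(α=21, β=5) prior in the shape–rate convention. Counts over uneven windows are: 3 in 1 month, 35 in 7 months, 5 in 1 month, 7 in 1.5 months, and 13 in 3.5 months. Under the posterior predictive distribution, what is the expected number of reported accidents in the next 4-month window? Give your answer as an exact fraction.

336/19

Total count: 3 + 35 + 5 + 7 + 13 = 63.
Total exposure: 1 + 7 + 1 + 1.5 + 3.5 = 14 months.
Conjugate update: add total count to the shape and total exposure to the rate, giving Gamma(84, 19).
Predictive mean over a 4-month window = T·E[λ|data] = 4·84/19 = 336/19.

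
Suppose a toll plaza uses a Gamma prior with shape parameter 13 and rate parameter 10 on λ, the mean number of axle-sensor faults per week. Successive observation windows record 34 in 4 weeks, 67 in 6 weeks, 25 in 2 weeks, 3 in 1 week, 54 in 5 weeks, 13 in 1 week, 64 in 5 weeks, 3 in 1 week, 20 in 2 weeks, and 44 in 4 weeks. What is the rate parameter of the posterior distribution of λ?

41

Total count: 34 + 67 + 25 + 3 + 54 + 13 + 64 + 3 + 20 + 44 = 327.
Total exposure: 4 + 6 + 2 + 1 + 5 + 1 + 5 + 1 + 2 + 4 = 31 weeks.
Conjugate update: add total count to the shape and total exposure to the rate, giving Gamma(340, 41).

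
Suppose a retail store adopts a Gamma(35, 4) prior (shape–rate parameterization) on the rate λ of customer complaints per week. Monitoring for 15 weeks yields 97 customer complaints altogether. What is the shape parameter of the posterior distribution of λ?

132

Total count 97 over total exposure 15 weeks.
Gamma(α, β) with Poisson data over total exposure Σt gives posterior Gamma(α+Σx, β+Σt) = Gamma(132, 19).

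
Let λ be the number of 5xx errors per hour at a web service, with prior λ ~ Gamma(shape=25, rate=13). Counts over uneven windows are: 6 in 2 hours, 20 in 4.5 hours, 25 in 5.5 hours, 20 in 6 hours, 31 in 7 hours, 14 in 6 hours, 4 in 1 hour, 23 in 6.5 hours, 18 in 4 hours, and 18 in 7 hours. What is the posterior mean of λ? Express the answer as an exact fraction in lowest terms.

Total count: 6 + 20 + 25 + 20 + 31 + 14 + 4 + 23 + 18 + 18 = 179.
Total exposure: 2 + 4.5 + 5.5 + 6 + 7 + 6 + 1 + 6.5 + 4 + 7 = 49.5 hours.
Conjugate update: add total count to the shape and total exposure to the rate, giving Gamma(204, 125/2).
Posterior mean = α'/β' = 204/(125/2) = 408/125.

408/125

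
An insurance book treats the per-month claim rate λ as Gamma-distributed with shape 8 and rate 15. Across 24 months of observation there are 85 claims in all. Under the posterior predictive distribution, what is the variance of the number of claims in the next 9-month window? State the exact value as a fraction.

Total count 85 over total exposure 24 months.
Conjugate update: add total count to the shape and total exposure to the rate, giving Gamma(93, 39).
The posterior predictive for a window of length T is Negative Binomial with variance T·α'·(β'+T)/β'² = 9·93·48/1521 = 4464/169.

4464/169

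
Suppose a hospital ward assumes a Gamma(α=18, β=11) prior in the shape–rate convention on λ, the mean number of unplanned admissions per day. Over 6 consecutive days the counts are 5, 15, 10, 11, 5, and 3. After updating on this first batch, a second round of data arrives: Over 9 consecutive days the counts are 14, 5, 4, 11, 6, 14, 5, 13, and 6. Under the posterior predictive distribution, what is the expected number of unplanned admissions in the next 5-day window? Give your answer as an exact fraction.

725/26

Total count: 5 + 15 + 10 + 11 + 5 + 3 = 49.
Total exposure: 6 days.
After the first batch: Gamma(18 + 49, 11 + 6) = Gamma(67, 17).
Total count: 14 + 5 + 4 + 11 + 6 + 14 + 5 + 13 + 6 = 78.
Total exposure: 9 days.
After the second batch: Gamma(67 + 78, 17 + 9) = Gamma(145, 26).
Predictive mean over a 5-day window = T·E[λ|data] = 5·145/26 = 725/26.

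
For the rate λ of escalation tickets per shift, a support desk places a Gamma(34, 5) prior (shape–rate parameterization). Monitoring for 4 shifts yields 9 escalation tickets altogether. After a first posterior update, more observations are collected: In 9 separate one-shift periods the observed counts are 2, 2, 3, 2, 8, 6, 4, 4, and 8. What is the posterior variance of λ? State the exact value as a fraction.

41/162

Total count 9 over total exposure 4 shifts.
After the first batch: Gamma(34 + 9, 5 + 4) = Gamma(43, 9).
Total count: 2 + 2 + 3 + 2 + 8 + 6 + 4 + 4 + 8 = 39.
Total exposure: 9 shifts.
After the second batch: Gamma(43 + 39, 9 + 9) = Gamma(82, 18).
Posterior variance = α'/β'² = 82/324 = 41/162.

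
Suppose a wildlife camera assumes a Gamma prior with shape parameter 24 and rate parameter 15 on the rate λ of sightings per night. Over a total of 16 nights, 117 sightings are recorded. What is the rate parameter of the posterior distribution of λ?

Total count 117 over total exposure 16 nights.
Gamma(α, β) with Poisson data over total exposure Σt gives posterior Gamma(α+Σx, β+Σt) = Gamma(141, 31).

31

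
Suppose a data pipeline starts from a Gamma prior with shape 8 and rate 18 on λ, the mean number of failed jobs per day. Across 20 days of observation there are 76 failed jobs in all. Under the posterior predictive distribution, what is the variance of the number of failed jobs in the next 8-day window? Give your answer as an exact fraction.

Total count 76 over total exposure 20 days.
The Gamma prior is conjugate for the Poisson rate, so λ | data ~ Gamma(8+76, 18+20) = Gamma(84, 38).
The posterior predictive for a window of length T is Negative Binomial with variance T·α'·(β'+T)/β'² = 8·84·46/1444 = 7728/361.

7728/361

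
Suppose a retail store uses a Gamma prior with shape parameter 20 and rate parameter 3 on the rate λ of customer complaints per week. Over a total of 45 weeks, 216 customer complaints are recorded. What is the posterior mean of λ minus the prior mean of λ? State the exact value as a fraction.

Total count 216 over total exposure 45 weeks.
By Gamma–Poisson conjugacy, the posterior is Gamma(α + Σx, β + Σt) = Gamma(20 + 216, 3 + 45) = Gamma(236, 48).
Posterior mean = 236/48 = 59/12; prior mean = 20/3 = 20/3. Difference = 59/12 − 20/3 = -7/4.

-7/4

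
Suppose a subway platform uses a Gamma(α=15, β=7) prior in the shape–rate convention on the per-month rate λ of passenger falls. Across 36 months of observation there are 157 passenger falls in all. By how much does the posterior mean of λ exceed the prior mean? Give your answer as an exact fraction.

Total count 157 over total exposure 36 months.
Conjugate update: add total count to the shape and total exposure to the rate, giving Gamma(172, 43).
Posterior mean = 172/43 = 4; prior mean = 15/7 = 15/7. Difference = 4 − 15/7 = 13/7.

13/7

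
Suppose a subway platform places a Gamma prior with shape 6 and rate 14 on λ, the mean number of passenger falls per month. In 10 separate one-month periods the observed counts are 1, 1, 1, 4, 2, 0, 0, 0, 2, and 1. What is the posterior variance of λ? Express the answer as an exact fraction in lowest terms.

Total count: 1 + 1 + 1 + 4 + 2 + 0 + 0 + 0 + 2 + 1 = 12.
Total exposure: 10 months.
By Gamma–Poisson conjugacy, the posterior is Gamma(α + Σx, β + Σt) = Gamma(6 + 12, 14 + 10) = Gamma(18, 24).
Posterior variance = α'/β'² = 18/576 = 1/32.

1/32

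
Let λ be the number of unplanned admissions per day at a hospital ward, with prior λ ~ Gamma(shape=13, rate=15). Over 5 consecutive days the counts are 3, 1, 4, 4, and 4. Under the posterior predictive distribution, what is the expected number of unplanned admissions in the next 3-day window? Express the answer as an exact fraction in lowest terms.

87/20

Total count: 3 + 1 + 4 + 4 + 4 = 16.
Total exposure: 5 days.
By Gamma–Poisson conjugacy, the posterior is Gamma(α + Σx, β + Σt) = Gamma(13 + 16, 15 + 5) = Gamma(29, 20).
Predictive mean over a 3-day window = T·E[λ|data] = 3·29/20 = 87/20.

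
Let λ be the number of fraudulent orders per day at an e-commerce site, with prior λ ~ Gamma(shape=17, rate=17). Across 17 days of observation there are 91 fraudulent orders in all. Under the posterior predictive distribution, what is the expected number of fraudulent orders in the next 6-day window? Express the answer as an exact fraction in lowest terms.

Total count 91 over total exposure 17 days.
Posterior: α' = 17 + 91 = 108, β' = 17 + 17 = 34.
Predictive mean over a 6-day window = T·E[λ|data] = 6·108/34 = 324/17.

324/17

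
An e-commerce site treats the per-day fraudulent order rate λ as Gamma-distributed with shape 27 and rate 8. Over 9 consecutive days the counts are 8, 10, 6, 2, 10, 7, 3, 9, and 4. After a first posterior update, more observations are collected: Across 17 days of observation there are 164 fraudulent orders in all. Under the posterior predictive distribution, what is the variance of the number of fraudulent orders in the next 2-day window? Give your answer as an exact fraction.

4500/289

Total count: 8 + 10 + 6 + 2 + 10 + 7 + 3 + 9 + 4 = 59.
Total exposure: 9 days.
After the first batch: Gamma(27 + 59, 8 + 9) = Gamma(86, 17).
Total count 164 over total exposure 17 days.
After the second batch: Gamma(86 + 164, 17 + 17) = Gamma(250, 34).
The posterior predictive for a window of length T is Negative Binomial with variance T·α'·(β'+T)/β'² = 2·250·36/1156 = 4500/289.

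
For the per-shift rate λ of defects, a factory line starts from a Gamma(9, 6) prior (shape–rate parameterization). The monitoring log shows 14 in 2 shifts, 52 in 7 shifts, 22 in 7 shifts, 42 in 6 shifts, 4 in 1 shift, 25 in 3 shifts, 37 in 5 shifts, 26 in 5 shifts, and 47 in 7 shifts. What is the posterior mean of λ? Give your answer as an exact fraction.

Total count: 14 + 52 + 22 + 42 + 4 + 25 + 37 + 26 + 47 = 269.
Total exposure: 2 + 7 + 7 + 6 + 1 + 3 + 5 + 5 + 7 = 43 shifts.
Posterior: α' = 9 + 269 = 278, β' = 6 + 43 = 49.
Posterior mean = α'/β' = 278/49.

278/49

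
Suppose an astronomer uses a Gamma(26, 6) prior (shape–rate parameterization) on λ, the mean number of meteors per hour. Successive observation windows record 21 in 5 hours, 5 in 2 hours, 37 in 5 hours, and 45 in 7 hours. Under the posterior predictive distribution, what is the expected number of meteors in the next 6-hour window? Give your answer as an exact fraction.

804/25

Total count: 21 + 5 + 37 + 45 = 108.
Total exposure: 5 + 2 + 5 + 7 = 19 hours.
The Gamma prior is conjugate for the Poisson rate, so λ | data ~ Gamma(26+108, 6+19) = Gamma(134, 25).
Predictive mean over a 6-hour window = T·E[λ|data] = 6·134/25 = 804/25.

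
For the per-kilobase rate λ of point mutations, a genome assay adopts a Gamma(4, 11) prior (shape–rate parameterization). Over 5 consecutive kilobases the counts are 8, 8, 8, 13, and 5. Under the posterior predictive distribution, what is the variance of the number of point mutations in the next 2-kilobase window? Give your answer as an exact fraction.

Total count: 8 + 8 + 8 + 13 + 5 = 42.
Total exposure: 5 kilobases.
Conjugate update: add total count to the shape and total exposure to the rate, giving Gamma(46, 16).
The posterior predictive for a window of length T is Negative Binomial with variance T·α'·(β'+T)/β'² = 2·46·18/256 = 207/32.

207/32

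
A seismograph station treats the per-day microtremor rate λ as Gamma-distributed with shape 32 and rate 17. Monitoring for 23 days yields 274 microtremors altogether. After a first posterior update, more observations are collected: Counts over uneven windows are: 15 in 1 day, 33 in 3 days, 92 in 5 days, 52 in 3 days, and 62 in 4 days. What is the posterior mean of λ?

10

Total count 274 over total exposure 23 days.
After the first batch: Gamma(32 + 274, 17 + 23) = Gamma(306, 40).
Total count: 15 + 33 + 92 + 52 + 62 = 254.
Total exposure: 1 + 3 + 5 + 3 + 4 = 16 days.
After the second batch: Gamma(306 + 254, 40 + 16) = Gamma(560, 56).
Posterior mean = α'/β' = 560/56 = 10.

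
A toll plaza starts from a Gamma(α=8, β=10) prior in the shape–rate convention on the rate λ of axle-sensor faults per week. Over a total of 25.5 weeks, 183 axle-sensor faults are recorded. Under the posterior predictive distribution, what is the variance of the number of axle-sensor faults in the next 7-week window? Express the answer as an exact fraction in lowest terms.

227290/5041

Total count 183 over total exposure 25.5 weeks.
Gamma(α, β) with Poisson data over total exposure Σt gives posterior Gamma(α+Σx, β+Σt) = Gamma(191, 71/2).
The posterior predictive for a window of length T is Negative Binomial with variance T·α'·(β'+T)/β'² = 7·191·(85/2)/(5041/4) = 227290/5041.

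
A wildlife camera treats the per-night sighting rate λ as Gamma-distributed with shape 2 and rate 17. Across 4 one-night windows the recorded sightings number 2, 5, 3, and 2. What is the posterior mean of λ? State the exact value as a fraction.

Total count: 2 + 5 + 3 + 2 = 12.
Total exposure: 4 nights.
Posterior: α' = 2 + 12 = 14, β' = 17 + 4 = 21.
Posterior mean = α'/β' = 14/21 = 2/3.

2/3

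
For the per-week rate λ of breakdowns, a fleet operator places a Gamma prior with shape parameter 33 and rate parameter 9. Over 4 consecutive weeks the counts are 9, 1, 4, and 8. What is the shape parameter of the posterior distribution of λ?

Total count: 9 + 1 + 4 + 8 = 22.
Total exposure: 4 weeks.
By Gamma–Poisson conjugacy, the posterior is Gamma(α + Σx, β + Σt) = Gamma(33 + 22, 9 + 4) = Gamma(55, 13).

55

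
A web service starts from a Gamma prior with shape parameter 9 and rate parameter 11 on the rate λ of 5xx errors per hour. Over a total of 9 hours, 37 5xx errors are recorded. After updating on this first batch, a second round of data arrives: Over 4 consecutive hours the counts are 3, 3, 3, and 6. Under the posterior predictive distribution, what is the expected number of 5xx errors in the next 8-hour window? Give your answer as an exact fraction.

Total count 37 over total exposure 9 hours.
After the first batch: Gamma(9 + 37, 11 + 9) = Gamma(46, 20).
Total count: 3 + 3 + 3 + 6 = 15.
Total exposure: 4 hours.
After the second batch: Gamma(46 + 15, 20 + 4) = Gamma(61, 24).
Predictive mean over an 8-hour window = T·E[λ|data] = 8·61/24 = 61/3.

61/3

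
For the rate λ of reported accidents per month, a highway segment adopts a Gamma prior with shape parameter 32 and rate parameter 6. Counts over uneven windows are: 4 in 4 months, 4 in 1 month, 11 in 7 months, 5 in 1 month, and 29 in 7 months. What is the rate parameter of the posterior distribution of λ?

26

Total count: 4 + 4 + 11 + 5 + 29 = 53.
Total exposure: 4 + 1 + 7 + 1 + 7 = 20 months.
Posterior: α' = 32 + 53 = 85, β' = 6 + 20 = 26.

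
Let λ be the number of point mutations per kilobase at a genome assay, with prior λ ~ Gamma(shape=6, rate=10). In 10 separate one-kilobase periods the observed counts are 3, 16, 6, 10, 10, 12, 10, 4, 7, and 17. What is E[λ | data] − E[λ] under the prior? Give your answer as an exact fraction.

Total count: 3 + 16 + 6 + 10 + 10 + 12 + 10 + 4 + 7 + 17 = 95.
Total exposure: 10 kilobases.
The Gamma prior is conjugate for the Poisson rate, so λ | data ~ Gamma(6+95, 10+10) = Gamma(101, 20).
Posterior mean = 101/20 = 101/20; prior mean = 6/10 = 3/5. Difference = 101/20 − 3/5 = 89/20.

89/20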